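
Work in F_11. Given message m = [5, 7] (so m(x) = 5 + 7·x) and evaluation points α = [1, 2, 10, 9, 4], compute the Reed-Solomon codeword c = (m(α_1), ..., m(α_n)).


c = [1, 8, 9, 2, 0]

Message polynomial: m(x) = 5 + 7·x (mod 11).
For each evaluation point α_i, compute m(α_i) mod 11:
  α_1 = 1: Horner steps 7 → 1, so m(1) = 1.
  α_2 = 2: Horner steps 7 → 8, so m(2) = 8.
  α_3 = 10: Horner steps 7 → 9, so m(10) = 9.
  α_4 = 9: Horner steps 7 → 2, so m(9) = 2.
  α_5 = 4: Horner steps 7 → 0, so m(4) = 0.
Codeword c = [1, 8, 9, 2, 0] ∈ F_11^5.


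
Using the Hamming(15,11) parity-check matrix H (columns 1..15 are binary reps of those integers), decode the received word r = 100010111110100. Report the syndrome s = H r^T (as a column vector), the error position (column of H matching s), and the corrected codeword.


s = (1, 1, 1, 0)^T, error position = 14, corrected codeword c = 100010111110110

Compute s = H r^T mod 2 one row at a time:
  s_1 = 1 + 1 + 1 + 1 + 0 + 1 + 0 + 0 = 5 ≡ 1 (mod 2).
  s_2 = 0 + 1 + 0 + 1 + 0 + 1 + 0 + 0 = 3 ≡ 1 (mod 2).
  s_3 = 0 + 0 + 0 + 1 + 1 + 1 + 0 + 0 = 3 ≡ 1 (mod 2).
  s_4 = 1 + 0 + 1 + 1 + 1 + 1 + 1 + 0 = 6 ≡ 0 (mod 2).
s = (1, 1, 1, 0)^T — this equals column 14 of H (binary 1110), so error is at position 14.
Correct: flip bit 14 of r = 100010111110100 to get c = 100010111110110.


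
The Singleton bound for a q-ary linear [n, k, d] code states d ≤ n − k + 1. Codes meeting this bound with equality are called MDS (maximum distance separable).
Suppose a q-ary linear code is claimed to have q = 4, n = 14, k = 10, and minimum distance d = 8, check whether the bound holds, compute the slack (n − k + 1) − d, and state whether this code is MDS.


Singleton RHS = n − k + 1 = 5, slack = -3, bound violated (no such code; not MDS).

Singleton bound: d ≤ n − k + 1.
Here n = 14, k = 10, so n − k + 1 = 5.
Given d = 8, check d ≤ 5: NO.
Slack = (n − k + 1) − d = -3.
The slack is negative: d = 8 exceeds n − k + 1 = 5 by 3, so the Singleton bound is violated and no linear [14, 10, 8]_4 code can exist. In particular it is not MDS (MDS requires d = n − k + 1 exactly).
Description: the claimed parameters are [14, 10, 8]_4; such a code would be impossible (violates the Singleton bound).


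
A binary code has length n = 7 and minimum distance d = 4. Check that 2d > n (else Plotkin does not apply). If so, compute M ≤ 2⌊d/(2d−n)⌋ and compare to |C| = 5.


Plotkin bound M ≤ 8; given |C| = 5 ≤ bound (satisfied).

Check applicability: 2d = 8, n = 7.
2d − n = 1 > 0, so Plotkin applies.
Compute d/(2d−n) = 4/1 ≈ 4.0000.
⌊d/(2d−n)⌋ = 4.
Plotkin bound: M ≤ 2·4 = 8.
Given |C| = 5, check: satisfied.
This |C| is below the Plotkin bound.


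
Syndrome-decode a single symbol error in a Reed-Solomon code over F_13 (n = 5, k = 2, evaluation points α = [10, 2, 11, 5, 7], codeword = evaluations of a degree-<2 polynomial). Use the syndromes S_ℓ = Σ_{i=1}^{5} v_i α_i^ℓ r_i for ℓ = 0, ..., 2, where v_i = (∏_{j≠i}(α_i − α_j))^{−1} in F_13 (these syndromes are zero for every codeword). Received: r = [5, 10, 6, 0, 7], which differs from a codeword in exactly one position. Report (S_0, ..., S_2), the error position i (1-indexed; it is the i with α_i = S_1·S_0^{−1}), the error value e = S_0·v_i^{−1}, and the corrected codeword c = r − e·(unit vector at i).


S = (6, 3, 8), error at position 5, error magnitude e = 5, c = [5, 10, 6, 0, 2].

Step 1: column multipliers v_i = (∏_{j≠i}(α_i − α_j))^{−1} mod 13.
  i = 1 (α = 10): (10−2)(10−11)(10−5)(10−7) = 8·(−1)·5·3 = −120 ≡ 10, so v_1 = 10^{−1} = 4 (mod 13).
  i = 2 (α = 2): (2−10)(2−11)(2−5)(2−7) = (−8)·(−9)·(−3)·(−5) = 1080 ≡ 1, so v_2 = 1^{−1} = 1 (mod 13).
  i = 3 (α = 11): (11−10)(11−2)(11−5)(11−7) = 1·9·6·4 = 216 ≡ 8, so v_3 = 8^{−1} = 5 (mod 13).
  i = 4 (α = 5): (5−10)(5−2)(5−11)(5−7) = (−5)·3·(−6)·(−2) = −180 ≡ 2, so v_4 = 2^{−1} = 7 (mod 13).
  i = 5 (α = 7): (7−10)(7−2)(7−11)(7−5) = (−3)·5·(−4)·2 = 120 ≡ 3, so v_5 = 3^{−1} = 9 (mod 13).
  v = [4, 1, 5, 7, 9].
Step 2: syndromes of r = [5, 10, 6, 0, 7] (all sums mod 13).
  S_0 = Σ v_i r_i = 4·5 + 1·10 + 5·6 + 7·0 + 9·7 = 123 ≡ 6.
  S_1 = Σ v_i α_i r_i = 4·10·5 + 1·2·10 + 5·11·6 + 7·5·0 + 9·7·7 = 991 ≡ 3.
  α_i^2 mod 13 = [9, 4, 4, 12, 10].
  S_2 = Σ v_i α_i^2 r_i = 4·9·5 + 1·4·10 + 5·4·6 + 7·12·0 + 9·10·7 = 970 ≡ 8.
  S = (6, 3, 8) ≠ 0, so r is not a codeword (an error is present).
Step 3: locate the error. For a single error e at position i, S_ℓ = v_i·e·α_i^ℓ, so α_err = S_1/S_0.
  S_0^{−1} = 6^{−1} = 11 (mod 13), so α_err = 3·11 = 33 ≡ 7 = α_5. Error position i = 5.
  Consistency check: S_2/S_1 = 8·9 = 72 ≡ 7 = α_err ✓ (single-error assumption holds).
Step 4: error magnitude e = S_0/v_5 = S_0·∏_{j≠5}(α_5 − α_j) = 6·3 = 18 ≡ 5 (mod 13).
Step 5: correct position 5: c_5 = r_5 − e = 7 − 5 ≡ 2 (mod 13). Hence c = [5, 10, 6, 0, 2].
  Check: interpolating c through the α_i gives m(x) = 8 + 1·x (degree < 2) with m(α_i) = c_i for every i, so c is indeed a codeword.


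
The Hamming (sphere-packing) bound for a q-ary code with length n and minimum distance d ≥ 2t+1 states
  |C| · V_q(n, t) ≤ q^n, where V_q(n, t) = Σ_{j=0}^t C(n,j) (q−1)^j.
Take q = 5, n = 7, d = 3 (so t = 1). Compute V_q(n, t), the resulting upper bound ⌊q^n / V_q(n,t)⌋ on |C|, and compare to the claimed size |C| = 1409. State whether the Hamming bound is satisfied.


V_q(n, t) = 29, q^n = 78125, Hamming bound = 2693, |C| = 1409 ≤ bound (satisfied).

Step 1: Compute V_q(n, t) = Σ_{j=0}^1 C(n, j) (q−1)^j.
  j = 0: C(7,0)·(4)^0 = 1·1 = 1.
  j = 1: C(7,1)·(4)^1 = 7·4 = 28.
  V_q(n, t) = 1 + 28 = 29.
Step 2: q^n = 5^7 = 78125.
Step 3: Hamming bound ⌊q^n / V_q(n,t)⌋ = ⌊78125/29⌋ = 2693.
Step 4: Compare |C| = 1409 to 2693: satisfied.
The claimed |C| lies below the Hamming bound.


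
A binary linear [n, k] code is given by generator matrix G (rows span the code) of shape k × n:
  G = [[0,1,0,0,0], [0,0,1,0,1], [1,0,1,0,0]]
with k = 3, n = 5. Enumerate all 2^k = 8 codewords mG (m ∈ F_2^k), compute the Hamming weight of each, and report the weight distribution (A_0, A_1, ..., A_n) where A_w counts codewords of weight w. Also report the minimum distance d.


Weight distribution: A_0 = 1, A_1 = 1, A_2 = 3, A_3 = 3. Minimum distance d = 1.

Enumerate all 2^3 = 8 messages m ∈ F_2^3.
For each, compute codeword c = mG in F_2^5, then tally its weight.
  m = 000 → c = 00000, weight = 0.
  m = 100 → c = 01000, weight = 1.
  m = 010 → c = 00101, weight = 2.
  m = 110 → c = 01101, weight = 3.
  m = 001 → c = 10100, weight = 2.
  m = 101 → c = 11100, weight = 3.
  m = 011 → c = 10001, weight = 2.
  m = 111 → c = 11001, weight = 3.
Tally weights:
  weight 0: 1 codewords.
  weight 1: 1 codewords.
  weight 2: 3 codewords.
  weight 3: 3 codewords.
Minimum distance d = smallest w > 0 with A_w > 0 = 1.
Sanity: Σ A_w = 8 = 2^3 = 8 ✓.


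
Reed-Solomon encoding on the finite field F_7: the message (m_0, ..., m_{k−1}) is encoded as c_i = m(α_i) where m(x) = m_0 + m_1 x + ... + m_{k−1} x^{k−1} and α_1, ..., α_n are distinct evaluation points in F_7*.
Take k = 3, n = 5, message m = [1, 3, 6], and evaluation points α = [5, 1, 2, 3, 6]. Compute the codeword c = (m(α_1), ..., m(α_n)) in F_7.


c = [5, 3, 3, 1, 4]

Message polynomial: m(x) = 1 + 3·x + 6·x^2 (mod 7).
For each evaluation point α_i, compute m(α_i) mod 7:
  α_1 = 5: Horner steps 6 → 5 → 5, so m(5) = 5.
  α_2 = 1: Horner steps 6 → 2 → 3, so m(1) = 3.
  α_3 = 2: Horner steps 6 → 1 → 3, so m(2) = 3.
  α_4 = 3: Horner steps 6 → 0 → 1, so m(3) = 1.
  α_5 = 6: Horner steps 6 → 4 → 4, so m(6) = 4.
Codeword c = [5, 3, 3, 1, 4] ∈ F_7^5.


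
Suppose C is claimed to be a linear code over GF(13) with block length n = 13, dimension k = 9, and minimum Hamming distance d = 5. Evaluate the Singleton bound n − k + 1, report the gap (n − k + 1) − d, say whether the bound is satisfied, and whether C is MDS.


Singleton RHS = n − k + 1 = 5, slack = 0, bound satisfied, MDS.

Singleton bound: d ≤ n − k + 1.
Here n = 13, k = 9, so n − k + 1 = 5.
Given d = 5, check d ≤ 5: YES.
Slack = (n − k + 1) − d = 0.
The code is MDS (slack = 0).
Description: the claimed parameters are [13, 9, 5]_13; such a code would be MDS (meets Singleton bound).


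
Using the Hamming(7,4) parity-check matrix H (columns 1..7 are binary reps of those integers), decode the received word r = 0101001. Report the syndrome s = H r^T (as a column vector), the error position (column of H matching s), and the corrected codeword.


s = (0, 0, 1)^T, error position = 1, corrected codeword c = 1101001

Compute s = H r^T mod 2 one row at a time:
  s_1 = 1 + 0 + 0 + 1 = 2 ≡ 0 (mod 2).
  s_2 = 1 + 0 + 0 + 1 = 2 ≡ 0 (mod 2).
  s_3 = 0 + 0 + 0 + 1 = 1 ≡ 1 (mod 2).
s = (0, 0, 1)^T — this equals column 1 of H (binary 001), so error is at position 1.
Correct: flip bit 1 of r = 0101001 to get c = 1101001.


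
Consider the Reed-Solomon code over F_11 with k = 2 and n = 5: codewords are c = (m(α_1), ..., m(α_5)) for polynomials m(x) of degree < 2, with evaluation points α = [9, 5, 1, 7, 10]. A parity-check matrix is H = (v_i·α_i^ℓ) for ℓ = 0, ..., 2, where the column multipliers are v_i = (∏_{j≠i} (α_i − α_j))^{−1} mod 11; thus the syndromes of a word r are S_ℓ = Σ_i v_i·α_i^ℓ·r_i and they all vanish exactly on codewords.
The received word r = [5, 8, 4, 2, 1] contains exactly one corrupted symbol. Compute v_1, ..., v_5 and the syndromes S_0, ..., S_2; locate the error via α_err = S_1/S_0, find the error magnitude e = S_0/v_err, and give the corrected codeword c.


S = (4, 9, 1), error at position 2, error magnitude e = 9, c = [5, 10, 4, 2, 1].

Step 1: column multipliers v_i = (∏_{j≠i}(α_i − α_j))^{−1} mod 11.
  i = 1 (α = 9): (9−5)(9−1)(9−7)(9−10) = 4·8·2·(−1) = −64 ≡ 2, so v_1 = 2^{−1} = 6 (mod 11).
  i = 2 (α = 5): (5−9)(5−1)(5−7)(5−10) = (−4)·4·(−2)·(−5) = −160 ≡ 5, so v_2 = 5^{−1} = 9 (mod 11).
  i = 3 (α = 1): (1−9)(1−5)(1−7)(1−10) = (−8)·(−4)·(−6)·(−9) = 1728 ≡ 1, so v_3 = 1^{−1} = 1 (mod 11).
  i = 4 (α = 7): (7−9)(7−5)(7−1)(7−10) = (−2)·2·6·(−3) = 72 ≡ 6, so v_4 = 6^{−1} = 2 (mod 11).
  i = 5 (α = 10): (10−9)(10−5)(10−1)(10−7) = 1·5·9·3 = 135 ≡ 3, so v_5 = 3^{−1} = 4 (mod 11).
  v = [6, 9, 1, 2, 4].
Step 2: syndromes of r = [5, 8, 4, 2, 1] (all sums mod 11).
  S_0 = Σ v_i r_i = 6·5 + 9·8 + 1·4 + 2·2 + 4·1 = 114 ≡ 4.
  S_1 = Σ v_i α_i r_i = 6·9·5 + 9·5·8 + 1·1·4 + 2·7·2 + 4·10·1 = 702 ≡ 9.
  α_i^2 mod 11 = [4, 3, 1, 5, 1].
  S_2 = Σ v_i α_i^2 r_i = 6·4·5 + 9·3·8 + 1·1·4 + 2·5·2 + 4·1·1 = 364 ≡ 1.
  S = (4, 9, 1) ≠ 0, so r is not a codeword (an error is present).
Step 3: locate the error. For a single error e at position i, S_ℓ = v_i·e·α_i^ℓ, so α_err = S_1/S_0.
  S_0^{−1} = 4^{−1} = 3 (mod 11), so α_err = 9·3 = 27 ≡ 5 = α_2. Error position i = 2.
  Consistency check: S_2/S_1 = 1·5 = 5 ≡ 5 = α_err ✓ (single-error assumption holds).
Step 4: error magnitude e = S_0/v_2 = S_0·∏_{j≠2}(α_2 − α_j) = 4·5 = 20 ≡ 9 (mod 11).
Step 5: correct position 2: c_2 = r_2 − e = 8 − 9 ≡ 10 (mod 11). Hence c = [5, 10, 4, 2, 1].
  Check: interpolating c through the α_i gives m(x) = 8 + 7·x (degree < 2) with m(α_i) = c_i for every i, so c is indeed a codeword.


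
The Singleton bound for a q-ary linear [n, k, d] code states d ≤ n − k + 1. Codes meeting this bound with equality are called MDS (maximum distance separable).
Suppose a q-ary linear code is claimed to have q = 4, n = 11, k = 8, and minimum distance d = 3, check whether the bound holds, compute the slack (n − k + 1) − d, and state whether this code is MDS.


Singleton RHS = n − k + 1 = 4, slack = 1, bound satisfied, not MDS.

Singleton bound: d ≤ n − k + 1.
Here n = 11, k = 8, so n − k + 1 = 4.
Given d = 3, check d ≤ 4: YES.
Slack = (n − k + 1) − d = 1.
The code is NOT MDS (slack = 1 > 0).
Description: the claimed parameters are [11, 8, 3]_4; such a code would be non-MDS.


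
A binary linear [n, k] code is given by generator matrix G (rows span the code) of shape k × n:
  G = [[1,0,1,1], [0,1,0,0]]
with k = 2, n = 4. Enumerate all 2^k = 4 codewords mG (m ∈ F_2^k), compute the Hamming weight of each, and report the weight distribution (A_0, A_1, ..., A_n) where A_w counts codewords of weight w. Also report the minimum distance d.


Weight distribution: A_0 = 1, A_1 = 1, A_3 = 1, A_4 = 1. Minimum distance d = 1.

Enumerate all 2^2 = 4 messages m ∈ F_2^2.
For each, compute codeword c = mG in F_2^4, then tally its weight.
  m = 00 → c = 0000, weight = 0.
  m = 10 → c = 1011, weight = 3.
  m = 01 → c = 0100, weight = 1.
  m = 11 → c = 1111, weight = 4.
Tally weights:
  weight 0: 1 codewords.
  weight 1: 1 codewords.
  weight 3: 1 codewords.
  weight 4: 1 codewords.
Minimum distance d = smallest w > 0 with A_w > 0 = 1.
Sanity: Σ A_w = 4 = 2^2 = 4 ✓.


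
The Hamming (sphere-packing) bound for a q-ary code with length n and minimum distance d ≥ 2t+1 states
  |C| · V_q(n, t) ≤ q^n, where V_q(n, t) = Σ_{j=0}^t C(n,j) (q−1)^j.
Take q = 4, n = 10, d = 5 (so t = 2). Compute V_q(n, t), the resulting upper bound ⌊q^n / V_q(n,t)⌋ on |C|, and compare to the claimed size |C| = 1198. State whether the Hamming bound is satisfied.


V_q(n, t) = 436, q^n = 1048576, Hamming bound = 2404, |C| = 1198 ≤ bound (satisfied).

Step 1: Compute V_q(n, t) = Σ_{j=0}^2 C(n, j) (q−1)^j.
  j = 0: C(10,0)·(3)^0 = 1·1 = 1.
  j = 1: C(10,1)·(3)^1 = 10·3 = 30.
  j = 2: C(10,2)·(3)^2 = 45·9 = 405.
  V_q(n, t) = 1 + 30 + 405 = 436.
Step 2: q^n = 4^10 = 1048576.
Step 3: Hamming bound ⌊q^n / V_q(n,t)⌋ = ⌊1048576/436⌋ = 2404.
Step 4: Compare |C| = 1198 to 2404: satisfied.
The claimed |C| lies below the Hamming bound.


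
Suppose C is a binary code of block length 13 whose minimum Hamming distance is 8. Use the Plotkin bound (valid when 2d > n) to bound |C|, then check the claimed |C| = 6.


Plotkin bound M ≤ 4; given |C| = 6 > bound (violated).

Check applicability: 2d = 16, n = 13.
2d − n = 3 > 0, so Plotkin applies.
Compute d/(2d−n) = 8/3 ≈ 2.6667.
⌊d/(2d−n)⌋ = 2.
Plotkin bound: M ≤ 2·2 = 4.
Given |C| = 6, check: VIOLATED.
This |C| is above the Plotkin bound, so no binary code with n = 13, d = 8 and 6 codewords exists.


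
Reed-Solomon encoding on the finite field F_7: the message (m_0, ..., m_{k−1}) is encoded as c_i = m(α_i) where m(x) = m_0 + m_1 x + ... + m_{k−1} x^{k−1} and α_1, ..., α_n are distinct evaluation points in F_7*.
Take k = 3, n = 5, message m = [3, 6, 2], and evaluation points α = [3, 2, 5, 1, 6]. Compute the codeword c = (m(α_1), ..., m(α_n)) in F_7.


c = [4, 2, 6, 4, 6]

Message polynomial: m(x) = 3 + 6·x + 2·x^2 (mod 7).
For each evaluation point α_i, compute m(α_i) mod 7:
  α_1 = 3: Horner steps 2 → 5 → 4, so m(3) = 4.
  α_2 = 2: Horner steps 2 → 3 → 2, so m(2) = 2.
  α_3 = 5: Horner steps 2 → 2 → 6, so m(5) = 6.
  α_4 = 1: Horner steps 2 → 1 → 4, so m(1) = 4.
  α_5 = 6: Horner steps 2 → 4 → 6, so m(6) = 6.
Codeword c = [4, 2, 6, 4, 6] ∈ F_7^5.


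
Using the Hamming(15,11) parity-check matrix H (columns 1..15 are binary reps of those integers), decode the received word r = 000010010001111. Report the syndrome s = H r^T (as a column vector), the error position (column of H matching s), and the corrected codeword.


s = (1, 1, 0, 1)^T, error position = 13, corrected codeword c = 000010010001011

Compute s = H r^T mod 2 one row at a time:
  s_1 = 1 + 0 + 0 + 0 + 1 + 1 + 1 + 1 = 5 ≡ 1 (mod 2).
  s_2 = 0 + 1 + 0 + 0 + 1 + 1 + 1 + 1 = 5 ≡ 1 (mod 2).
  s_3 = 0 + 0 + 0 + 0 + 0 + 0 + 1 + 1 = 2 ≡ 0 (mod 2).
  s_4 = 0 + 0 + 1 + 0 + 0 + 0 + 1 + 1 = 3 ≡ 1 (mod 2).
s = (1, 1, 0, 1)^T — this equals column 13 of H (binary 1101), so error is at position 13.
Correct: flip bit 13 of r = 000010010001111 to get c = 000010010001011.


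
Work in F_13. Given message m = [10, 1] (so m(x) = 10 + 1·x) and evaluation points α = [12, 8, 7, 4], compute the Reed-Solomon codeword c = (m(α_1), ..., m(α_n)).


c = [9, 5, 4, 1]

Message polynomial: m(x) = 10 + 1·x (mod 13).
For each evaluation point α_i, compute m(α_i) mod 13:
  α_1 = 12: Horner steps 1 → 9, so m(12) = 9.
  α_2 = 8: Horner steps 1 → 5, so m(8) = 5.
  α_3 = 7: Horner steps 1 → 4, so m(7) = 4.
  α_4 = 4: Horner steps 1 → 1, so m(4) = 1.
Codeword c = [9, 5, 4, 1] ∈ F_13^4.


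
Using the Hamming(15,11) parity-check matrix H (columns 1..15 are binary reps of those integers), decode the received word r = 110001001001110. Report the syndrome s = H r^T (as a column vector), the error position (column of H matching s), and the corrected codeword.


s = (0, 0, 1, 1)^T, error position = 3, corrected codeword c = 111001001001110

Compute s = H r^T mod 2 one row at a time:
  s_1 = 0 + 1 + 0 + 0 + 1 + 1 + 1 + 0 = 4 ≡ 0 (mod 2).
  s_2 = 0 + 0 + 1 + 0 + 1 + 1 + 1 + 0 = 4 ≡ 0 (mod 2).
  s_3 = 1 + 0 + 1 + 0 + 0 + 0 + 1 + 0 = 3 ≡ 1 (mod 2).
  s_4 = 1 + 0 + 0 + 0 + 1 + 0 + 1 + 0 = 3 ≡ 1 (mod 2).
s = (0, 0, 1, 1)^T — this equals column 3 of H (binary 0011), so error is at position 3.
Correct: flip bit 3 of r = 110001001001110 to get c = 111001001001110.


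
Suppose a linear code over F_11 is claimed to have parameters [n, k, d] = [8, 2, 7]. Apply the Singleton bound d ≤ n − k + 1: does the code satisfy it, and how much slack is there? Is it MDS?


Singleton RHS = n − k + 1 = 7, slack = 0, bound satisfied, MDS.

Singleton bound: d ≤ n − k + 1.
Here n = 8, k = 2, so n − k + 1 = 7.
Given d = 7, check d ≤ 7: YES.
Slack = (n − k + 1) − d = 0.
The code is MDS (slack = 0).
Description: the claimed parameters are [8, 2, 7]_11; such a code would be MDS (meets Singleton bound).


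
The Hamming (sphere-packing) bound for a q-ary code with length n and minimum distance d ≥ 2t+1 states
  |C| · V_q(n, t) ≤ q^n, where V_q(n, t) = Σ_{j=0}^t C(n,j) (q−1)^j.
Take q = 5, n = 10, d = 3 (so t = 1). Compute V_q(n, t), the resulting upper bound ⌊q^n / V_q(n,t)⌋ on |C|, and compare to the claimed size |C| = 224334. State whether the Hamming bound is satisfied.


V_q(n, t) = 41, q^n = 9765625, Hamming bound = 238185, |C| = 224334 ≤ bound (satisfied).

Step 1: Compute V_q(n, t) = Σ_{j=0}^1 C(n, j) (q−1)^j.
  j = 0: C(10,0)·(4)^0 = 1·1 = 1.
  j = 1: C(10,1)·(4)^1 = 10·4 = 40.
  V_q(n, t) = 1 + 40 = 41.
Step 2: q^n = 5^10 = 9765625.
Step 3: Hamming bound ⌊q^n / V_q(n,t)⌋ = ⌊9765625/41⌋ = 238185.
Step 4: Compare |C| = 224334 to 238185: satisfied.
The claimed |C| lies below the Hamming bound.


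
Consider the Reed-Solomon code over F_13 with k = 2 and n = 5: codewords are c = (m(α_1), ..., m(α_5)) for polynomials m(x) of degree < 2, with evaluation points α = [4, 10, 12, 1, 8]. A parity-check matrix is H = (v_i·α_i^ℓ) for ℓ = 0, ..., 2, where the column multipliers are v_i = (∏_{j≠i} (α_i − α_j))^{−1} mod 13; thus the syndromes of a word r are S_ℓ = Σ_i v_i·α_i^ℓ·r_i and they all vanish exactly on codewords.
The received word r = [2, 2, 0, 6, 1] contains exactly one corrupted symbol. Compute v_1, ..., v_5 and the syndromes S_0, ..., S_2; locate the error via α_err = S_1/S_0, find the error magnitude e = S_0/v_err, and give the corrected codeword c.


S = (12, 3, 4), error at position 2, error magnitude e = 8, c = [2, 7, 0, 6, 1].

Step 1: column multipliers v_i = (∏_{j≠i}(α_i − α_j))^{−1} mod 13.
  i = 1 (α = 4): (4−10)(4−12)(4−1)(4−8) = (−6)·(−8)·3·(−4) = −576 ≡ 9, so v_1 = 9^{−1} = 3 (mod 13).
  i = 2 (α = 10): (10−4)(10−12)(10−1)(10−8) = 6·(−2)·9·2 = −216 ≡ 5, so v_2 = 5^{−1} = 8 (mod 13).
  i = 3 (α = 12): (12−4)(12−10)(12−1)(12−8) = 8·2·11·4 = 704 ≡ 2, so v_3 = 2^{−1} = 7 (mod 13).
  i = 4 (α = 1): (1−4)(1−10)(1−12)(1−8) = (−3)·(−9)·(−11)·(−7) = 2079 ≡ 12, so v_4 = 12^{−1} = 12 (mod 13).
  i = 5 (α = 8): (8−4)(8−10)(8−12)(8−1) = 4·(−2)·(−4)·7 = 224 ≡ 3, so v_5 = 3^{−1} = 9 (mod 13).
  v = [3, 8, 7, 12, 9].
Step 2: syndromes of r = [2, 2, 0, 6, 1] (all sums mod 13).
  S_0 = Σ v_i r_i = 3·2 + 8·2 + 7·0 + 12·6 + 9·1 = 103 ≡ 12.
  S_1 = Σ v_i α_i r_i = 3·4·2 + 8·10·2 + 7·12·0 + 12·1·6 + 9·8·1 = 328 ≡ 3.
  α_i^2 mod 13 = [3, 9, 1, 1, 12].
  S_2 = Σ v_i α_i^2 r_i = 3·3·2 + 8·9·2 + 7·1·0 + 12·1·6 + 9·12·1 = 342 ≡ 4.
  S = (12, 3, 4) ≠ 0, so r is not a codeword (an error is present).
Step 3: locate the error. For a single error e at position i, S_ℓ = v_i·e·α_i^ℓ, so α_err = S_1/S_0.
  S_0^{−1} = 12^{−1} = 12 (mod 13), so α_err = 3·12 = 36 ≡ 10 = α_2. Error position i = 2.
  Consistency check: S_2/S_1 = 4·9 = 36 ≡ 10 = α_err ✓ (single-error assumption holds).
Step 4: error magnitude e = S_0/v_2 = S_0·∏_{j≠2}(α_2 − α_j) = 12·5 = 60 ≡ 8 (mod 13).
Step 5: correct position 2: c_2 = r_2 − e = 2 − 8 ≡ 7 (mod 13). Hence c = [2, 7, 0, 6, 1].
  Check: interpolating c through the α_i gives m(x) = 3 + 3·x (degree < 2) with m(α_i) = c_i for every i, so c is indeed a codeword.


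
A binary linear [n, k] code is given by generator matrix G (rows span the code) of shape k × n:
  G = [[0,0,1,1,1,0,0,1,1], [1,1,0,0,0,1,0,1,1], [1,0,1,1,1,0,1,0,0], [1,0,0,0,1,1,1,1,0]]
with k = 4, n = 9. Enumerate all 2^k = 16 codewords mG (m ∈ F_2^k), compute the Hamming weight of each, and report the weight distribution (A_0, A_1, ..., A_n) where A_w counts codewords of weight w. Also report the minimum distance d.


Weight distribution: A_0 = 1, A_3 = 2, A_4 = 4, A_5 = 6, A_6 = 2, A_8 = 1. Minimum distance d = 3.

Enumerate all 2^4 = 16 messages m ∈ F_2^4.
For each, compute codeword c = mG in F_2^9, then tally its weight.
  m = 0000 → c = 000000000, weight = 0.
  m = 1000 → c = 001110011, weight = 5.
  m = 0100 → c = 110001011, weight = 5.
  m = 1100 → c = 111111000, weight = 6.
  m = 0010 → c = 101110100, weight = 5.
  m = 1010 → c = 100000111, weight = 4.
  m = 0110 → c = 011111111, weight = 8.
  m = 1110 → c = 010001100, weight = 3.
  m = 0001 → c = 100011110, weight = 5.
  m = 1001 → c = 101101101, weight = 6.
  m = 0101 → c = 010010101, weight = 4.
  m = 1101 → c = 011100110, weight = 5.
  m = 0011 → c = 001101010, weight = 4.
  m = 1011 → c = 000011001, weight = 3.
  m = 0111 → c = 111100001, weight = 5.
  m = 1111 → c = 110010010, weight = 4.
Tally weights:
  weight 0: 1 codewords.
  weight 3: 2 codewords.
  weight 4: 4 codewords.
  weight 5: 6 codewords.
  weight 6: 2 codewords.
  weight 8: 1 codewords.
Minimum distance d = smallest w > 0 with A_w > 0 = 3.
Sanity: Σ A_w = 16 = 2^4 = 16 ✓.


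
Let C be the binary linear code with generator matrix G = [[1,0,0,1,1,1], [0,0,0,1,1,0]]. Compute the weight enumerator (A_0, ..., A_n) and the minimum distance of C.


Weight distribution: A_0 = 1, A_2 = 2, A_4 = 1. Minimum distance d = 2.

Enumerate all 2^2 = 4 messages m ∈ F_2^2.
For each, compute codeword c = mG in F_2^6, then tally its weight.
  m = 00 → c = 000000, weight = 0.
  m = 10 → c = 100111, weight = 4.
  m = 01 → c = 000110, weight = 2.
  m = 11 → c = 100001, weight = 2.
Tally weights:
  weight 0: 1 codewords.
  weight 2: 2 codewords.
  weight 4: 1 codewords.
Minimum distance d = smallest w > 0 with A_w > 0 = 2.
Sanity: Σ A_w = 4 = 2^2 = 4 ✓.


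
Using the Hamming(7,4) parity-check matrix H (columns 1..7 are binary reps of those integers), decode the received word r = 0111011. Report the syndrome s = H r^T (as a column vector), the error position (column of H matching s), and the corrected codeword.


s = (1, 0, 0)^T, error position = 4, corrected codeword c = 0110011

Compute s = H r^T mod 2 one row at a time:
  s_1 = 1 + 0 + 1 + 1 = 3 ≡ 1 (mod 2).
  s_2 = 1 + 1 + 1 + 1 = 4 ≡ 0 (mod 2).
  s_3 = 0 + 1 + 0 + 1 = 2 ≡ 0 (mod 2).
s = (1, 0, 0)^T — this equals column 4 of H (binary 100), so error is at position 4.
Correct: flip bit 4 of r = 0111011 to get c = 0110011.


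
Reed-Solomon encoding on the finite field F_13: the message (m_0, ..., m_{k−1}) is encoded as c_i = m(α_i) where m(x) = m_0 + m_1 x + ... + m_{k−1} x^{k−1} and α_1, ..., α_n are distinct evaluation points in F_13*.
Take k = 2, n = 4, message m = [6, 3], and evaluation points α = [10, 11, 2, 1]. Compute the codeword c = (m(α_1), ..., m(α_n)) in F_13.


c = [10, 0, 12, 9]

Message polynomial: m(x) = 6 + 3·x (mod 13).
For each evaluation point α_i, compute m(α_i) mod 13:
  α_1 = 10: Horner steps 3 → 10, so m(10) = 10.
  α_2 = 11: Horner steps 3 → 0, so m(11) = 0.
  α_3 = 2: Horner steps 3 → 12, so m(2) = 12.
  α_4 = 1: Horner steps 3 → 9, so m(1) = 9.
Codeword c = [10, 0, 12, 9] ∈ F_13^4.


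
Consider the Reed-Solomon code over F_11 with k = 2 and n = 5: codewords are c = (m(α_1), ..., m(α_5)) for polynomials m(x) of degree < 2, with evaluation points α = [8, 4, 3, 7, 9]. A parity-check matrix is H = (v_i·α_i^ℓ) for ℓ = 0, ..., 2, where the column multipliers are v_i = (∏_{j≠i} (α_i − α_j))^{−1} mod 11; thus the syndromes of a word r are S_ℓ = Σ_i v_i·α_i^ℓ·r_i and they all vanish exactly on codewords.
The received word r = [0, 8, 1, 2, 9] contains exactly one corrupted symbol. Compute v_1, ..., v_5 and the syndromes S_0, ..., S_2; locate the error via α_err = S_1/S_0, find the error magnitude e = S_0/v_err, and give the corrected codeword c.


S = (9, 5, 4), error at position 3, error magnitude e = 2, c = [0, 8, 10, 2, 9].

Step 1: column multipliers v_i = (∏_{j≠i}(α_i − α_j))^{−1} mod 11.
  i = 1 (α = 8): (8−4)(8−3)(8−7)(8−9) = 4·5·1·(−1) = −20 ≡ 2, so v_1 = 2^{−1} = 6 (mod 11).
  i = 2 (α = 4): (4−8)(4−3)(4−7)(4−9) = (−4)·1·(−3)·(−5) = −60 ≡ 6, so v_2 = 6^{−1} = 2 (mod 11).
  i = 3 (α = 3): (3−8)(3−4)(3−7)(3−9) = (−5)·(−1)·(−4)·(−6) = 120 ≡ 10, so v_3 = 10^{−1} = 10 (mod 11).
  i = 4 (α = 7): (7−8)(7−4)(7−3)(7−9) = (−1)·3·4·(−2) = 24 ≡ 2, so v_4 = 2^{−1} = 6 (mod 11).
  i = 5 (α = 9): (9−8)(9−4)(9−3)(9−7) = 1·5·6·2 = 60 ≡ 5, so v_5 = 5^{−1} = 9 (mod 11).
  v = [6, 2, 10, 6, 9].
Step 2: syndromes of r = [0, 8, 1, 2, 9] (all sums mod 11).
  S_0 = Σ v_i r_i = 6·0 + 2·8 + 10·1 + 6·2 + 9·9 = 119 ≡ 9.
  S_1 = Σ v_i α_i r_i = 6·8·0 + 2·4·8 + 10·3·1 + 6·7·2 + 9·9·9 = 907 ≡ 5.
  α_i^2 mod 11 = [9, 5, 9, 5, 4].
  S_2 = Σ v_i α_i^2 r_i = 6·9·0 + 2·5·8 + 10·9·1 + 6·5·2 + 9·4·9 = 554 ≡ 4.
  S = (9, 5, 4) ≠ 0, so r is not a codeword (an error is present).
Step 3: locate the error. For a single error e at position i, S_ℓ = v_i·e·α_i^ℓ, so α_err = S_1/S_0.
  S_0^{−1} = 9^{−1} = 5 (mod 11), so α_err = 5·5 = 25 ≡ 3 = α_3. Error position i = 3.
  Consistency check: S_2/S_1 = 4·9 = 36 ≡ 3 = α_err ✓ (single-error assumption holds).
Step 4: error magnitude e = S_0/v_3 = S_0·∏_{j≠3}(α_3 − α_j) = 9·10 = 90 ≡ 2 (mod 11).
Step 5: correct position 3: c_3 = r_3 − e = 1 − 2 ≡ 10 (mod 11). Hence c = [0, 8, 10, 2, 9].
  Check: interpolating c through the α_i gives m(x) = 5 + 9·x (degree < 2) with m(α_i) = c_i for every i, so c is indeed a codeword.


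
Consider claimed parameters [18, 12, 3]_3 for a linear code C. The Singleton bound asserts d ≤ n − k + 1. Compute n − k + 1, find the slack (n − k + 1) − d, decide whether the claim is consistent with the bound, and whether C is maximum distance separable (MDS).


Singleton RHS = n − k + 1 = 7, slack = 4, bound satisfied, not MDS.

Singleton bound: d ≤ n − k + 1.
Here n = 18, k = 12, so n − k + 1 = 7.
Given d = 3, check d ≤ 7: YES.
Slack = (n − k + 1) − d = 4.
The code is NOT MDS (slack = 4 > 0).
Description: the claimed parameters are [18, 12, 3]_3; such a code would be non-MDS.


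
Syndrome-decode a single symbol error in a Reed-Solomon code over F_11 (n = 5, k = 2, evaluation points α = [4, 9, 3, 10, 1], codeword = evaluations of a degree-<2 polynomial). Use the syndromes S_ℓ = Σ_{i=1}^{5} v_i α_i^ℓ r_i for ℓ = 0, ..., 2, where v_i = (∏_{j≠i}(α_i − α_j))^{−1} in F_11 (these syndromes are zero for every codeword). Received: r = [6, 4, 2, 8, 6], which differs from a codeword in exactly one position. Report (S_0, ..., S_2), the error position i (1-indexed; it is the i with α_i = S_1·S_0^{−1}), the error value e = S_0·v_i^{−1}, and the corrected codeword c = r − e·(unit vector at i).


S = (4, 4, 4), error at position 5, error magnitude e = 1, c = [6, 4, 2, 8, 5].

Step 1: column multipliers v_i = (∏_{j≠i}(α_i − α_j))^{−1} mod 11.
  i = 1 (α = 4): (4−9)(4−3)(4−10)(4−1) = (−5)·1·(−6)·3 = 90 ≡ 2, so v_1 = 2^{−1} = 6 (mod 11).
  i = 2 (α = 9): (9−4)(9−3)(9−10)(9−1) = 5·6·(−1)·8 = −240 ≡ 2, so v_2 = 2^{−1} = 6 (mod 11).
  i = 3 (α = 3): (3−4)(3−9)(3−10)(3−1) = (−1)·(−6)·(−7)·2 = −84 ≡ 4, so v_3 = 4^{−1} = 3 (mod 11).
  i = 4 (α = 10): (10−4)(10−9)(10−3)(10−1) = 6·1·7·9 = 378 ≡ 4, so v_4 = 4^{−1} = 3 (mod 11).
  i = 5 (α = 1): (1−4)(1−9)(1−3)(1−10) = (−3)·(−8)·(−2)·(−9) = 432 ≡ 3, so v_5 = 3^{−1} = 4 (mod 11).
  v = [6, 6, 3, 3, 4].
Step 2: syndromes of r = [6, 4, 2, 8, 6] (all sums mod 11).
  S_0 = Σ v_i r_i = 6·6 + 6·4 + 3·2 + 3·8 + 4·6 = 114 ≡ 4.
  S_1 = Σ v_i α_i r_i = 6·4·6 + 6·9·4 + 3·3·2 + 3·10·8 + 4·1·6 = 642 ≡ 4.
  α_i^2 mod 11 = [5, 4, 9, 1, 1].
  S_2 = Σ v_i α_i^2 r_i = 6·5·6 + 6·4·4 + 3·9·2 + 3·1·8 + 4·1·6 = 378 ≡ 4.
  S = (4, 4, 4) ≠ 0, so r is not a codeword (an error is present).
Step 3: locate the error. For a single error e at position i, S_ℓ = v_i·e·α_i^ℓ, so α_err = S_1/S_0.
  S_0^{−1} = 4^{−1} = 3 (mod 11), so α_err = 4·3 = 12 ≡ 1 = α_5. Error position i = 5.
  Consistency check: S_2/S_1 = 4·3 = 12 ≡ 1 = α_err ✓ (single-error assumption holds).
Step 4: error magnitude e = S_0/v_5 = S_0·∏_{j≠5}(α_5 − α_j) = 4·3 = 12 ≡ 1 (mod 11).
Step 5: correct position 5: c_5 = r_5 − e = 6 − 1 ≡ 5 (mod 11). Hence c = [6, 4, 2, 8, 5].
  Check: interpolating c through the α_i gives m(x) = 1 + 4·x (degree < 2) with m(α_i) = c_i for every i, so c is indeed a codeword.


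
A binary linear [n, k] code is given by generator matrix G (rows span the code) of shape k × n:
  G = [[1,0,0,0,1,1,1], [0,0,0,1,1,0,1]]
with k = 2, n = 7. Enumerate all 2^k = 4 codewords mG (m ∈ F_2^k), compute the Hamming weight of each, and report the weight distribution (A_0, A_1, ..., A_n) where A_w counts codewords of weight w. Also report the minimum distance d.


Weight distribution: A_0 = 1, A_3 = 2, A_4 = 1. Minimum distance d = 3.

Enumerate all 2^2 = 4 messages m ∈ F_2^2.
For each, compute codeword c = mG in F_2^7, then tally its weight.
  m = 00 → c = 0000000, weight = 0.
  m = 10 → c = 1000111, weight = 4.
  m = 01 → c = 0001101, weight = 3.
  m = 11 → c = 1001010, weight = 3.
Tally weights:
  weight 0: 1 codewords.
  weight 3: 2 codewords.
  weight 4: 1 codewords.
Minimum distance d = smallest w > 0 with A_w > 0 = 3.
Sanity: Σ A_w = 4 = 2^2 = 4 ✓.


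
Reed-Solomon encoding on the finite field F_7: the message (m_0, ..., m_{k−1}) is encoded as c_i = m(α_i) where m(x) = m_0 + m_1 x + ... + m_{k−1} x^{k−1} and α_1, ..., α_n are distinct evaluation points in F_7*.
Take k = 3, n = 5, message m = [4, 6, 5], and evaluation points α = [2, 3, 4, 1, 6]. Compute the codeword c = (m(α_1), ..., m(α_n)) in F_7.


c = [1, 4, 3, 1, 3]

Message polynomial: m(x) = 4 + 6·x + 5·x^2 (mod 7).
For each evaluation point α_i, compute m(α_i) mod 7:
  α_1 = 2: Horner steps 5 → 2 → 1, so m(2) = 1.
  α_2 = 3: Horner steps 5 → 0 → 4, so m(3) = 4.
  α_3 = 4: Horner steps 5 → 5 → 3, so m(4) = 3.
  α_4 = 1: Horner steps 5 → 4 → 1, so m(1) = 1.
  α_5 = 6: Horner steps 5 → 1 → 3, so m(6) = 3.
Codeword c = [1, 4, 3, 1, 3] ∈ F_7^5.


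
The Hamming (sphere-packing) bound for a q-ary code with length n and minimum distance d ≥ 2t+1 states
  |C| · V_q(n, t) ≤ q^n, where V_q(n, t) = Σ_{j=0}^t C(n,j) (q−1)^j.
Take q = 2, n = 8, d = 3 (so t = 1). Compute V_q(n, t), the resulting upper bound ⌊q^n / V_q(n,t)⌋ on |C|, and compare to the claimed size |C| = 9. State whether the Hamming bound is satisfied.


V_q(n, t) = 9, q^n = 256, Hamming bound = 28, |C| = 9 ≤ bound (satisfied).

Step 1: Compute V_q(n, t) = Σ_{j=0}^1 C(n, j) (q−1)^j.
  j = 0: C(8,0)·(1)^0 = 1·1 = 1.
  j = 1: C(8,1)·(1)^1 = 8·1 = 8.
  V_q(n, t) = 1 + 8 = 9.
Step 2: q^n = 2^8 = 256.
Step 3: Hamming bound ⌊q^n / V_q(n,t)⌋ = ⌊256/9⌋ = 28.
Step 4: Compare |C| = 9 to 28: satisfied.
The claimed |C| lies below the Hamming bound.


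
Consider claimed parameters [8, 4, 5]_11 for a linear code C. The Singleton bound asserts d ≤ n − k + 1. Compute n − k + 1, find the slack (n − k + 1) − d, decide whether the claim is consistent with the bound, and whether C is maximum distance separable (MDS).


Singleton RHS = n − k + 1 = 5, slack = 0, bound satisfied, MDS.

Singleton bound: d ≤ n − k + 1.
Here n = 8, k = 4, so n − k + 1 = 5.
Given d = 5, check d ≤ 5: YES.
Slack = (n − k + 1) − d = 0.
The code is MDS (slack = 0).
Description: the claimed parameters are [8, 4, 5]_11; such a code would be MDS (meets Singleton bound).


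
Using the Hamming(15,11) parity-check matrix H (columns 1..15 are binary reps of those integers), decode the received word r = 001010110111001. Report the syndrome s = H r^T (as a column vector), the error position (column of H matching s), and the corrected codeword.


s = (1, 0, 1, 1)^T, error position = 11, corrected codeword c = 001010110101001

Compute s = H r^T mod 2 one row at a time:
  s_1 = 1 + 0 + 1 + 1 + 1 + 0 + 0 + 1 = 5 ≡ 1 (mod 2).
  s_2 = 0 + 1 + 0 + 1 + 1 + 0 + 0 + 1 = 4 ≡ 0 (mod 2).
  s_3 = 0 + 1 + 0 + 1 + 1 + 1 + 0 + 1 = 5 ≡ 1 (mod 2).
  s_4 = 0 + 1 + 1 + 1 + 0 + 1 + 0 + 1 = 5 ≡ 1 (mod 2).
s = (1, 0, 1, 1)^T — this equals column 11 of H (binary 1011), so error is at position 11.
Correct: flip bit 11 of r = 001010110111001 to get c = 001010110101001.


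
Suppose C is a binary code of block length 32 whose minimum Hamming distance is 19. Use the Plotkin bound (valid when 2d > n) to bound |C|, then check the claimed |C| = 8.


Plotkin bound M ≤ 6; given |C| = 8 > bound (violated).

Check applicability: 2d = 38, n = 32.
2d − n = 6 > 0, so Plotkin applies.
Compute d/(2d−n) = 19/6 ≈ 3.1667.
⌊d/(2d−n)⌋ = 3.
Plotkin bound: M ≤ 2·3 = 6.
Given |C| = 8, check: VIOLATED.
This |C| is above the Plotkin bound, so no binary code with n = 32, d = 19 and 8 codewords exists.


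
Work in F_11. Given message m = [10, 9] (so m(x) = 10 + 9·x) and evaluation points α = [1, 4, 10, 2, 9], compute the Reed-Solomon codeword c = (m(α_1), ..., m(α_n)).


c = [8, 2, 1, 6, 3]

Message polynomial: m(x) = 10 + 9·x (mod 11).
For each evaluation point α_i, compute m(α_i) mod 11:
  α_1 = 1: Horner steps 9 → 8, so m(1) = 8.
  α_2 = 4: Horner steps 9 → 2, so m(4) = 2.
  α_3 = 10: Horner steps 9 → 1, so m(10) = 1.
  α_4 = 2: Horner steps 9 → 6, so m(2) = 6.
  α_5 = 9: Horner steps 9 → 3, so m(9) = 3.
Codeword c = [8, 2, 1, 6, 3] ∈ F_11^5.


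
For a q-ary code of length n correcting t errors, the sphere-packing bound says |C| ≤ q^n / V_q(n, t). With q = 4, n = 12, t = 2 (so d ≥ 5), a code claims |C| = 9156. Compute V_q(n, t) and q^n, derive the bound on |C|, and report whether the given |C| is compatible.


V_q(n, t) = 631, q^n = 16777216, Hamming bound = 26588, |C| = 9156 ≤ bound (satisfied).

Step 1: Compute V_q(n, t) = Σ_{j=0}^2 C(n, j) (q−1)^j.
  j = 0: C(12,0)·(3)^0 = 1·1 = 1.
  j = 1: C(12,1)·(3)^1 = 12·3 = 36.
  j = 2: C(12,2)·(3)^2 = 66·9 = 594.
  V_q(n, t) = 1 + 36 + 594 = 631.
Step 2: q^n = 4^12 = 16777216.
Step 3: Hamming bound ⌊q^n / V_q(n,t)⌋ = ⌊16777216/631⌋ = 26588.
Step 4: Compare |C| = 9156 to 26588: satisfied.
The claimed |C| lies below the Hamming bound.


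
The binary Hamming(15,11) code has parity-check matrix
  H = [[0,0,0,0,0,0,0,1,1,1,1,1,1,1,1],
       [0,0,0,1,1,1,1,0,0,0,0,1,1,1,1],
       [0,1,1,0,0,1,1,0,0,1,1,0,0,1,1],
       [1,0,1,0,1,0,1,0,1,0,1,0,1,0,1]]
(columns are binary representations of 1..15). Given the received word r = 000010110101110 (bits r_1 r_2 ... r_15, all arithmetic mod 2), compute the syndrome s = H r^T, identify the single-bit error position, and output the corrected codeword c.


s = (1, 1, 1, 1)^T, error position = 15, corrected codeword c = 000010110101111

Compute s = H r^T mod 2 one row at a time:
  s_1 = 1 + 0 + 1 + 0 + 1 + 1 + 1 + 0 = 5 ≡ 1 (mod 2).
  s_2 = 0 + 1 + 0 + 1 + 1 + 1 + 1 + 0 = 5 ≡ 1 (mod 2).
  s_3 = 0 + 0 + 0 + 1 + 1 + 0 + 1 + 0 = 3 ≡ 1 (mod 2).
  s_4 = 0 + 0 + 1 + 1 + 0 + 0 + 1 + 0 = 3 ≡ 1 (mod 2).
s = (1, 1, 1, 1)^T — this equals column 15 of H (binary 1111), so error is at position 15.
Correct: flip bit 15 of r = 000010110101110 to get c = 000010110101111.


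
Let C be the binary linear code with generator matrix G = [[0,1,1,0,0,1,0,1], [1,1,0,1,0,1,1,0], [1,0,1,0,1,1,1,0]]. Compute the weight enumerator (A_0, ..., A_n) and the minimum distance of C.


Weight distribution: A_0 = 1, A_4 = 3, A_5 = 4. Minimum distance d = 4.

Enumerate all 2^3 = 8 messages m ∈ F_2^3.
For each, compute codeword c = mG in F_2^8, then tally its weight.
  m = 000 → c = 00000000, weight = 0.
  m = 100 → c = 01100101, weight = 4.
  m = 010 → c = 11010110, weight = 5.
  m = 110 → c = 10110011, weight = 5.
  m = 001 → c = 10101110, weight = 5.
  m = 101 → c = 11001011, weight = 5.
  m = 011 → c = 01111000, weight = 4.
  m = 111 → c = 00011101, weight = 4.
Tally weights:
  weight 0: 1 codewords.
  weight 4: 3 codewords.
  weight 5: 4 codewords.
Minimum distance d = smallest w > 0 with A_w > 0 = 4.
Sanity: Σ A_w = 8 = 2^3 = 8 ✓.


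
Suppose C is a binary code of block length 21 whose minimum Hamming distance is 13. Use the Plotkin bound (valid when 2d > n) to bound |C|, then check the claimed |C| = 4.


Plotkin bound M ≤ 4; given |C| = 4 ≤ bound (satisfied).

Check applicability: 2d = 26, n = 21.
2d − n = 5 > 0, so Plotkin applies.
Compute d/(2d−n) = 13/5 ≈ 2.6000.
⌊d/(2d−n)⌋ = 2.
Plotkin bound: M ≤ 2·2 = 4.
Given |C| = 4, check: satisfied.
This |C| is at the Plotkin bound.


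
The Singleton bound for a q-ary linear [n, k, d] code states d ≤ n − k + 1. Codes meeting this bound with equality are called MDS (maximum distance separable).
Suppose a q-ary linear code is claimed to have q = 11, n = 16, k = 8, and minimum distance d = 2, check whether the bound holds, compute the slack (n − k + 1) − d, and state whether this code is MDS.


Singleton RHS = n − k + 1 = 9, slack = 7, bound satisfied, not MDS.

Singleton bound: d ≤ n − k + 1.
Here n = 16, k = 8, so n − k + 1 = 9.
Given d = 2, check d ≤ 9: YES.
Slack = (n − k + 1) − d = 7.
The code is NOT MDS (slack = 7 > 0).
Description: the claimed parameters are [16, 8, 2]_11; such a code would be non-MDS.


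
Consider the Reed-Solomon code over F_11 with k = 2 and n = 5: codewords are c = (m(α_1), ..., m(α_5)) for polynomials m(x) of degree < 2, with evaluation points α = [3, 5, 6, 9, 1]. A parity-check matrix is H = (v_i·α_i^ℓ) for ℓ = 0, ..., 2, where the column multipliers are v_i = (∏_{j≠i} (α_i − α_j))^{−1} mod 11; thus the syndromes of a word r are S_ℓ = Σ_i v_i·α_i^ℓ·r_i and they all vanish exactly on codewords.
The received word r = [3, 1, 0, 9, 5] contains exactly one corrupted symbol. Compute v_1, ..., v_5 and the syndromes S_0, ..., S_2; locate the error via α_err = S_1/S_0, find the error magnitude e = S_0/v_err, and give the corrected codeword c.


S = (3, 5, 1), error at position 4, error magnitude e = 1, c = [3, 1, 0, 8, 5].

Step 1: column multipliers v_i = (∏_{j≠i}(α_i − α_j))^{−1} mod 11.
  i = 1 (α = 3): (3−5)(3−6)(3−9)(3−1) = (−2)·(−3)·(−6)·2 = −72 ≡ 5, so v_1 = 5^{−1} = 9 (mod 11).
  i = 2 (α = 5): (5−3)(5−6)(5−9)(5−1) = 2·(−1)·(−4)·4 = 32 ≡ 10, so v_2 = 10^{−1} = 10 (mod 11).
  i = 3 (α = 6): (6−3)(6−5)(6−9)(6−1) = 3·1·(−3)·5 = −45 ≡ 10, so v_3 = 10^{−1} = 10 (mod 11).
  i = 4 (α = 9): (9−3)(9−5)(9−6)(9−1) = 6·4·3·8 = 576 ≡ 4, so v_4 = 4^{−1} = 3 (mod 11).
  i = 5 (α = 1): (1−3)(1−5)(1−6)(1−9) = (−2)·(−4)·(−5)·(−8) = 320 ≡ 1, so v_5 = 1^{−1} = 1 (mod 11).
  v = [9, 10, 10, 3, 1].
Step 2: syndromes of r = [3, 1, 0, 9, 5] (all sums mod 11).
  S_0 = Σ v_i r_i = 9·3 + 10·1 + 10·0 + 3·9 + 1·5 = 69 ≡ 3.
  S_1 = Σ v_i α_i r_i = 9·3·3 + 10·5·1 + 10·6·0 + 3·9·9 + 1·1·5 = 379 ≡ 5.
  α_i^2 mod 11 = [9, 3, 3, 4, 1].
  S_2 = Σ v_i α_i^2 r_i = 9·9·3 + 10·3·1 + 10·3·0 + 3·4·9 + 1·1·5 = 386 ≡ 1.
  S = (3, 5, 1) ≠ 0, so r is not a codeword (an error is present).
Step 3: locate the error. For a single error e at position i, S_ℓ = v_i·e·α_i^ℓ, so α_err = S_1/S_0.
  S_0^{−1} = 3^{−1} = 4 (mod 11), so α_err = 5·4 = 20 ≡ 9 = α_4. Error position i = 4.
  Consistency check: S_2/S_1 = 1·9 = 9 ≡ 9 = α_err ✓ (single-error assumption holds).
Step 4: error magnitude e = S_0/v_4 = S_0·∏_{j≠4}(α_4 − α_j) = 3·4 = 12 ≡ 1 (mod 11).
Step 5: correct position 4: c_4 = r_4 − e = 9 − 1 ≡ 8 (mod 11). Hence c = [3, 1, 0, 8, 5].
  Check: interpolating c through the α_i gives m(x) = 6 + 10·x (degree < 2) with m(α_i) = c_i for every i, so c is indeed a codeword.
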